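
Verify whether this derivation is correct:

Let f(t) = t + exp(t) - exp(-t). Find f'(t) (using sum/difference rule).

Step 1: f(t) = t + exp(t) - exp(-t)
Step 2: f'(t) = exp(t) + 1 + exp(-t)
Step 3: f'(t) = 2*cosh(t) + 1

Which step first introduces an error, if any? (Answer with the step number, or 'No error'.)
No error

All steps in this derivation are correct.
The final answer f'(t) = 2*cosh(t) + 1 is valid.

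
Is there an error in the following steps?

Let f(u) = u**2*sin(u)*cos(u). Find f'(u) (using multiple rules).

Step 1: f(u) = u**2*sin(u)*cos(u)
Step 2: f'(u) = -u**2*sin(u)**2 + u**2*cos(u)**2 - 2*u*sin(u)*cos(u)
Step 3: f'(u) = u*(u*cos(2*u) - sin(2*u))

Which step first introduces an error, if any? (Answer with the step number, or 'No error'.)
Step 2

Step 2 is incorrect due to a sign flip.
The step shows: -u**2*sin(u)**2 + u**2*cos(u)**2 - 2*u*sin(u)*cos(u)
The correct value should be: -u**2*sin(u)**2 + u**2*cos(u)**2 + 2*u*sin(u)*cos(u)

Explanation: The sign of one term was flipped: the term 2*u*sin(u)*cos(u) was incorrectly written as -2*u*sin(u)*cos(u)
The later steps are derived from this incorrect expression, so the error originates in Step 2.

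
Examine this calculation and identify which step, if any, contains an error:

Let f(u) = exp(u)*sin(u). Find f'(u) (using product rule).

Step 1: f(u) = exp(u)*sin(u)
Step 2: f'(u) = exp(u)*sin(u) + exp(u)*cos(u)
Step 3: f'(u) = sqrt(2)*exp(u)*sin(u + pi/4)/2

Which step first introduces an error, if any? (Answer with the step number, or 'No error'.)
Step 3

Step 3 is incorrect due to a wrong exponent.
The step shows: sqrt(2)*exp(u)*sin(u + pi/4)/2
The correct value should be: sqrt(2)*exp(u)*sin(u + pi/4)

Explanation: The exponent 1/2 on 2 was incorrectly written as -1/2: the term sqrt(2)*exp(u)*sin(u + pi/4) was incorrectly written as sqrt(2)*exp(u)*sin(u + pi/4)/2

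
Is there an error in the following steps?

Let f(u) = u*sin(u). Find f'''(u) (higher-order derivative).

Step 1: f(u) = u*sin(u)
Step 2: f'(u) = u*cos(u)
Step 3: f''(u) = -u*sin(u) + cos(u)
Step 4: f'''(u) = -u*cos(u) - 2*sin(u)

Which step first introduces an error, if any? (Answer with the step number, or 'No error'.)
Step 2

Step 2 is incorrect due to a dropped term.
The step shows: u*cos(u)
The correct value should be: u*cos(u) + sin(u)

Explanation: A term was dropped: the term sin(u) was incorrectly omitted
The later steps are derived from this incorrect expression, so the error originates in Step 2.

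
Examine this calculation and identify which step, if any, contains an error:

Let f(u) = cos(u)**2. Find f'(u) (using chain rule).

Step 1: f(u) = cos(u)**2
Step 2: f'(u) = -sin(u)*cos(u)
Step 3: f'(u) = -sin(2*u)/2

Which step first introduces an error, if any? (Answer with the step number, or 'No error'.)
Step 2

Step 2 is incorrect due to a wrong coefficient.
The step shows: -sin(u)*cos(u)
The correct value should be: -2*sin(u)*cos(u)

Explanation: The coefficient -2 was incorrectly written as -1: the term -2*sin(u)*cos(u) was incorrectly written as -sin(u)*cos(u)
The later steps are derived from this incorrect expression, so the error originates in Step 2.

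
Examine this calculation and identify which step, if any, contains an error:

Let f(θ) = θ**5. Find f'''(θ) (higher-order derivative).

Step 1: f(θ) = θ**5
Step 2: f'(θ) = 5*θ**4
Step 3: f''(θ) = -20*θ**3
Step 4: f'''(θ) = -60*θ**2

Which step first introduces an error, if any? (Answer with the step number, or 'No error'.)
Step 3

Step 3 is incorrect due to a sign flip.
The step shows: -20*θ**3
The correct value should be: 20*θ**3

Explanation: The sign of the whole expression was flipped: the term 20*θ**3 was incorrectly written as -20*θ**3
The later steps are derived from this incorrect expression, so the error originates in Step 3.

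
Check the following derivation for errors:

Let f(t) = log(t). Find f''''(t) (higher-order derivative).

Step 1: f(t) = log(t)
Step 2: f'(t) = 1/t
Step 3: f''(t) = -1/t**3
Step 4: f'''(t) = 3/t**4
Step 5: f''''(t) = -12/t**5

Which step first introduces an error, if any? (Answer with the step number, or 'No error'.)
Step 3

Step 3 is incorrect due to a wrong exponent.
The step shows: -1/t**3
The correct value should be: -1/t**2

Explanation: The exponent -2 on t was incorrectly written as -3: the term -1/t**2 was incorrectly written as -1/t**3
The later steps are derived from this incorrect expression, so the error originates in Step 3.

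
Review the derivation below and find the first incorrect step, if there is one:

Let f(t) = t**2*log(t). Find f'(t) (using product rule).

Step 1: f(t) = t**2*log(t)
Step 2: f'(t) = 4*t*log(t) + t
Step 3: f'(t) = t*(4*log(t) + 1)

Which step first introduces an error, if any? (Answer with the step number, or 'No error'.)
Step 2

Step 2 is incorrect due to a wrong coefficient.
The step shows: 4*t*log(t) + t
The correct value should be: 2*t*log(t) + t

Explanation: The coefficient 2 was incorrectly written as 4: the term 2*t*log(t) was incorrectly written as 4*t*log(t)
The later steps are derived from this incorrect expression, so the error originates in Step 2.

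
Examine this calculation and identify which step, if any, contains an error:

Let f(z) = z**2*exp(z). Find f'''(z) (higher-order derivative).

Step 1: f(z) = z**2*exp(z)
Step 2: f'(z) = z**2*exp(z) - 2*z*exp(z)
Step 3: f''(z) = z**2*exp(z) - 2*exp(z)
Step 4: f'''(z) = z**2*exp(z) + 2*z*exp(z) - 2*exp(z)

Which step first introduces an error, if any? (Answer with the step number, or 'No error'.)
Step 2

Step 2 is incorrect due to a sign flip.
The step shows: z**2*exp(z) - 2*z*exp(z)
The correct value should be: z**2*exp(z) + 2*z*exp(z)

Explanation: The sign of one term was flipped: the term 2*z*exp(z) was incorrectly written as -2*z*exp(z)
The later steps are derived from this incorrect expression, so the error originates in Step 2.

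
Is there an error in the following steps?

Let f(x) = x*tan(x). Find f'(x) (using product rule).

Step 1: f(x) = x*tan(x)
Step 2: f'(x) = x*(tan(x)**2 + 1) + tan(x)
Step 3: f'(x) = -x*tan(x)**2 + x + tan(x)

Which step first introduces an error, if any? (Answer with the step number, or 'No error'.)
Step 3

Step 3 is incorrect due to a sign flip.
The step shows: -x*tan(x)**2 + x + tan(x)
The correct value should be: x*tan(x)**2 + x + tan(x)

Explanation: The sign of one term was flipped: the term x*tan(x)**2 was incorrectly written as -x*tan(x)**2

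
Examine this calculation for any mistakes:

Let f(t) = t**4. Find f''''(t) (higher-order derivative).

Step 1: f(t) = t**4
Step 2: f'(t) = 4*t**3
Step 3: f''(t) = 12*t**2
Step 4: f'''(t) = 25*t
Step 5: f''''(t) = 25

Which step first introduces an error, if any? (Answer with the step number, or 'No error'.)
Step 4

Step 4 is incorrect due to a wrong coefficient.
The step shows: 25*t
The correct value should be: 24*t

Explanation: The coefficient 24 was incorrectly written as 25: the term 24*t was incorrectly written as 25*t
The later steps are derived from this incorrect expression, so the error originates in Step 4.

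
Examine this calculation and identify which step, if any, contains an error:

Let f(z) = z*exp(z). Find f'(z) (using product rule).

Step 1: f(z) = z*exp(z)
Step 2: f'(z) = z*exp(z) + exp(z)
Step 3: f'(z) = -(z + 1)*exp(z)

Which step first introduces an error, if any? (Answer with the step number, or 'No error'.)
Step 3

Step 3 is incorrect due to a sign flip.
The step shows: -(z + 1)*exp(z)
The correct value should be: (z + 1)*exp(z)

Explanation: The sign of the whole expression was flipped: the term (z + 1)*exp(z) was incorrectly written as -(z + 1)*exp(z)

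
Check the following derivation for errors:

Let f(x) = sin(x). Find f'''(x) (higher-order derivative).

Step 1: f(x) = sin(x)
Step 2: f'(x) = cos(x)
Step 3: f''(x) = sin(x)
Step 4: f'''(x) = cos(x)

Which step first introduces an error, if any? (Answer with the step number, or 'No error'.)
Step 3

Step 3 is incorrect due to a sign flip.
The step shows: sin(x)
The correct value should be: -sin(x)

Explanation: The sign of the whole expression was flipped: the term -sin(x) was incorrectly written as sin(x)
The later steps are derived from this incorrect expression, so the error originates in Step 3.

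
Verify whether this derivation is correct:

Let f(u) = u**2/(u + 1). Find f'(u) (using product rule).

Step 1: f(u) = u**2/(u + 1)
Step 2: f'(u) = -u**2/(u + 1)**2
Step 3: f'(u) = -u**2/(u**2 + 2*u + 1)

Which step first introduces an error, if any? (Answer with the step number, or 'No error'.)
Step 2

Step 2 is incorrect due to a dropped term.
The step shows: -u**2/(u + 1)**2
The correct value should be: -u**2/(u + 1)**2 + 2*u/(u + 1)

Explanation: A term was dropped: the term 2*u/(u + 1) was incorrectly omitted
The later steps are derived from this incorrect expression, so the error originates in Step 2.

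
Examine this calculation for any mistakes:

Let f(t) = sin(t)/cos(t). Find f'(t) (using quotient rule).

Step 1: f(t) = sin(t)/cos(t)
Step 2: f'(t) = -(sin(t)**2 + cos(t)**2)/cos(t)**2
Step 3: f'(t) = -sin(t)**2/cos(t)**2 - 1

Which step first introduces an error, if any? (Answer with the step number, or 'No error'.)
Step 2

Step 2 is incorrect due to a sign flip.
The step shows: -(sin(t)**2 + cos(t)**2)/cos(t)**2
The correct value should be: (sin(t)**2 + cos(t)**2)/cos(t)**2

Explanation: The sign of the whole expression was flipped: the term (sin(t)**2 + cos(t)**2)/cos(t)**2 was incorrectly written as -(sin(t)**2 + cos(t)**2)/cos(t)**2
The later steps are derived from this incorrect expression, so the error originates in Step 2.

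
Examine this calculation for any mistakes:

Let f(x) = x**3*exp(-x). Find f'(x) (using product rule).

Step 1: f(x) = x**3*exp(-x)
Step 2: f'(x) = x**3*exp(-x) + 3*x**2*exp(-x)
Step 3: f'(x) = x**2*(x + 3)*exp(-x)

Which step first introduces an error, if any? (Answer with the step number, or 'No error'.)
Step 2

Step 2 is incorrect due to a sign flip.
The step shows: x**3*exp(-x) + 3*x**2*exp(-x)
The correct value should be: -x**3*exp(-x) + 3*x**2*exp(-x)

Explanation: The sign of one term was flipped: the term -x**3*exp(-x) was incorrectly written as x**3*exp(-x)
The later steps are derived from this incorrect expression, so the error originates in Step 2.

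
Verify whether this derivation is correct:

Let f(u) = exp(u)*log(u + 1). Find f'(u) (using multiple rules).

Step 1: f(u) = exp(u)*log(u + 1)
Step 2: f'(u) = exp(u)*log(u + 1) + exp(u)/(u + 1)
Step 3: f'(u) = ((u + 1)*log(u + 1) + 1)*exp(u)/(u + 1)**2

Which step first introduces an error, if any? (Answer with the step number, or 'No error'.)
Step 3

Step 3 is incorrect due to a wrong exponent.
The step shows: ((u + 1)*log(u + 1) + 1)*exp(u)/(u + 1)**2
The correct value should be: ((u + 1)*log(u + 1) + 1)*exp(u)/(u + 1)

Explanation: The exponent -1 on u + 1 was incorrectly written as -2: the term ((u + 1)*log(u + 1) + 1)*exp(u)/(u + 1) was incorrectly written as ((u + 1)*log(u + 1) + 1)*exp(u)/(u + 1)**2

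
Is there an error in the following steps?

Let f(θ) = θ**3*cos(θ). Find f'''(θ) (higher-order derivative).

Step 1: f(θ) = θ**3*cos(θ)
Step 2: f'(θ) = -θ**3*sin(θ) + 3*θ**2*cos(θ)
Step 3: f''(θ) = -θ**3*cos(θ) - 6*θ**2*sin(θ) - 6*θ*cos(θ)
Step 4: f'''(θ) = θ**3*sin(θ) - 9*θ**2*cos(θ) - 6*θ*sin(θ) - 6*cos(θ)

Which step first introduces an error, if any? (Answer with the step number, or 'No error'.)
Step 3

Step 3 is incorrect due to a sign flip.
The step shows: -θ**3*cos(θ) - 6*θ**2*sin(θ) - 6*θ*cos(θ)
The correct value should be: -θ**3*cos(θ) - 6*θ**2*sin(θ) + 6*θ*cos(θ)

Explanation: The sign of one term was flipped: the term 6*θ*cos(θ) was incorrectly written as -6*θ*cos(θ)
The later steps are derived from this incorrect expression, so the error originates in Step 3.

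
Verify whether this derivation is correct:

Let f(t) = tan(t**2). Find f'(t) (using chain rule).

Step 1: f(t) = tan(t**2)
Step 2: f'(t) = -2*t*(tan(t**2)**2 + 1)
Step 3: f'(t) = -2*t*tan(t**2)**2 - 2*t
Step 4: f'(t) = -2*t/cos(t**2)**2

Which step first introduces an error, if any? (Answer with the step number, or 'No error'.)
Step 2

Step 2 is incorrect due to a sign flip.
The step shows: -2*t*(tan(t**2)**2 + 1)
The correct value should be: 2*t*(tan(t**2)**2 + 1)

Explanation: The sign of the whole expression was flipped: the term 2*t*(tan(t**2)**2 + 1) was incorrectly written as -2*t*(tan(t**2)**2 + 1)
The later steps are derived from this incorrect expression, so the error originates in Step 2.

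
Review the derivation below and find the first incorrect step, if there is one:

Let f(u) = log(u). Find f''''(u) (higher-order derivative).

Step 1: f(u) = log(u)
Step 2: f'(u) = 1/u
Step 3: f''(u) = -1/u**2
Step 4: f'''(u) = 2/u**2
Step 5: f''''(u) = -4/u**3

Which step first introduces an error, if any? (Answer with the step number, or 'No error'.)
Step 4

Step 4 is incorrect due to a wrong exponent.
The step shows: 2/u**2
The correct value should be: 2/u**3

Explanation: The exponent -3 on u was incorrectly written as -2: the term 2/u**3 was incorrectly written as 2/u**2
The later steps are derived from this incorrect expression, so the error originates in Step 4.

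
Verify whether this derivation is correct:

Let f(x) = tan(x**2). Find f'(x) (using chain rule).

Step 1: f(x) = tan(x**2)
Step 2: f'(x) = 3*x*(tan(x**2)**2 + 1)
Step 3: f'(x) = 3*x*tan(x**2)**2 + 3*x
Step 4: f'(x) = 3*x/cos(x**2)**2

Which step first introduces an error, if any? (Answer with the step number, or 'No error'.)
Step 2

Step 2 is incorrect due to a wrong coefficient.
The step shows: 3*x*(tan(x**2)**2 + 1)
The correct value should be: 2*x*(tan(x**2)**2 + 1)

Explanation: The coefficient 2 was incorrectly written as 3: the term 2*x*(tan(x**2)**2 + 1) was incorrectly written as 3*x*(tan(x**2)**2 + 1)
The later steps are derived from this incorrect expression, so the error originates in Step 2.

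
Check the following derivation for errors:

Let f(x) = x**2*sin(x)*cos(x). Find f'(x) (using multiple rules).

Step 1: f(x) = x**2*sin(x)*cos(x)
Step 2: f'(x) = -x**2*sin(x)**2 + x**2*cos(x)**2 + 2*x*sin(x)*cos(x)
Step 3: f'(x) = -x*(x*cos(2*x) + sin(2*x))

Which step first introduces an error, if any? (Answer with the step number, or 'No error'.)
Step 3

Step 3 is incorrect due to a sign flip.
The step shows: -x*(x*cos(2*x) + sin(2*x))
The correct value should be: x*(x*cos(2*x) + sin(2*x))

Explanation: The sign of the whole expression was flipped: the term x*(x*cos(2*x) + sin(2*x)) was incorrectly written as -x*(x*cos(2*x) + sin(2*x))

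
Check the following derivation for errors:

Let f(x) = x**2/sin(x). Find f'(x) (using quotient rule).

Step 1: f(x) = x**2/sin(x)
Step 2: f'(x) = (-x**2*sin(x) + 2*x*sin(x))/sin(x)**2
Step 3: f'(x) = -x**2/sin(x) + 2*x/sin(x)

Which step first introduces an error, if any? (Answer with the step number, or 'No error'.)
Step 2

Step 2 is incorrect due to a wrong trig function.
The step shows: (-x**2*sin(x) + 2*x*sin(x))/sin(x)**2
The correct value should be: (-x**2*cos(x) + 2*x*sin(x))/sin(x)**2

Explanation: cos(x) was incorrectly written as sin(x): the term (-x**2*cos(x) + 2*x*sin(x))/sin(x)**2 was incorrectly written as (-x**2*sin(x) + 2*x*sin(x))/sin(x)**2
The later steps are derived from this incorrect expression, so the error originates in Step 2.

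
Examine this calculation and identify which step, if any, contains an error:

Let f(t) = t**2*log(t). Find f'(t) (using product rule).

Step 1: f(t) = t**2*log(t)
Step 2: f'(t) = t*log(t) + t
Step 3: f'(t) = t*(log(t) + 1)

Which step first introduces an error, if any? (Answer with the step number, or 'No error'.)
Step 2

Step 2 is incorrect due to a wrong coefficient.
The step shows: t*log(t) + t
The correct value should be: 2*t*log(t) + t

Explanation: The coefficient 2 was incorrectly written as 1: the term 2*t*log(t) was incorrectly written as t*log(t)
The later steps are derived from this incorrect expression, so the error originates in Step 2.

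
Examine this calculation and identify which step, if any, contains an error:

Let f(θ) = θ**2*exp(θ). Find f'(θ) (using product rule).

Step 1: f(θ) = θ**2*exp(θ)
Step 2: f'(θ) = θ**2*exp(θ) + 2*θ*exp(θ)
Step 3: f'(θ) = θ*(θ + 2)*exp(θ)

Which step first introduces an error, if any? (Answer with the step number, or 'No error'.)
No error

All steps in this derivation are correct.
The final answer f'(θ) = θ*(θ + 2)*exp(θ) is valid.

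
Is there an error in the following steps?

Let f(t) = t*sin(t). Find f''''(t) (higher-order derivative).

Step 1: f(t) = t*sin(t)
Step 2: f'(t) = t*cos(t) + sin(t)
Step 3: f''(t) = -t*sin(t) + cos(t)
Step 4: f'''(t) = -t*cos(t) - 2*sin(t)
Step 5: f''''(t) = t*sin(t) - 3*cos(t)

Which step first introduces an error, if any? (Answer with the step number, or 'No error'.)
Step 3

Step 3 is incorrect due to a wrong coefficient.
The step shows: -t*sin(t) + cos(t)
The correct value should be: -t*sin(t) + 2*cos(t)

Explanation: The coefficient 2 was incorrectly written as 1: the term 2*cos(t) was incorrectly written as cos(t)
The later steps are derived from this incorrect expression, so the error originates in Step 3.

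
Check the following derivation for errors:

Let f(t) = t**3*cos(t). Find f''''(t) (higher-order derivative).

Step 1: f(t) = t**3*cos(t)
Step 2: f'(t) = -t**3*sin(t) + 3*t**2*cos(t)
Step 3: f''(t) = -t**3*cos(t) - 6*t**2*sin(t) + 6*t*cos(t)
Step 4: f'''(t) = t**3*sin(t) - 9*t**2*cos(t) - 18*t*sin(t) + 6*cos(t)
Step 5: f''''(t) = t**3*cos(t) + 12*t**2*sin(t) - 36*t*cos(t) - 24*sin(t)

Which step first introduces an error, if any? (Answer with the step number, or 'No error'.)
No error

All steps in this derivation are correct.
The final answer f''''(t) = t**3*cos(t) + 12*t**2*sin(t) - 36*t*cos(t) - 24*sin(t) is valid.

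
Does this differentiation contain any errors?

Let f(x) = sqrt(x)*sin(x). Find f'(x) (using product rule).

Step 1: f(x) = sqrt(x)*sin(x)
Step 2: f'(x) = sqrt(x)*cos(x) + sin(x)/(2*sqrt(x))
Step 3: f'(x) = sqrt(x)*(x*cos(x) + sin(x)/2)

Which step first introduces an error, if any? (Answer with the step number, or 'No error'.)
Step 3

Step 3 is incorrect due to a wrong exponent.
The step shows: sqrt(x)*(x*cos(x) + sin(x)/2)
The correct value should be: (x*cos(x) + sin(x)/2)/sqrt(x)

Explanation: The exponent -1/2 on x was incorrectly written as 1/2: the term (x*cos(x) + sin(x)/2)/sqrt(x) was incorrectly written as sqrt(x)*(x*cos(x) + sin(x)/2)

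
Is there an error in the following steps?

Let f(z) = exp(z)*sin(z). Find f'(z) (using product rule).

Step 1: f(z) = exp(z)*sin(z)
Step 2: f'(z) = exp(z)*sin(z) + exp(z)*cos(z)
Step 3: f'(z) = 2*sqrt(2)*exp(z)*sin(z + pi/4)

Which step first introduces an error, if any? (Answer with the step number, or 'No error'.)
Step 3

Step 3 is incorrect due to a wrong exponent.
The step shows: 2*sqrt(2)*exp(z)*sin(z + pi/4)
The correct value should be: sqrt(2)*exp(z)*sin(z + pi/4)

Explanation: The exponent 1/2 on 2 was incorrectly written as 3/2: the term sqrt(2)*exp(z)*sin(z + pi/4) was incorrectly written as 2*sqrt(2)*exp(z)*sin(z + pi/4)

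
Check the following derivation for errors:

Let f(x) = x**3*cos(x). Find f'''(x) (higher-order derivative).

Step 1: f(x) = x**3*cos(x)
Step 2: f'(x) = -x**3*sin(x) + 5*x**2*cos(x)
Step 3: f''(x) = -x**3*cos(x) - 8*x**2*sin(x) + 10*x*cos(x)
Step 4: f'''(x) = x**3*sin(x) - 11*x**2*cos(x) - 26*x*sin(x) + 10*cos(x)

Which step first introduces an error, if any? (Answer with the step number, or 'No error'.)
Step 2

Step 2 is incorrect due to a wrong coefficient.
The step shows: -x**3*sin(x) + 5*x**2*cos(x)
The correct value should be: -x**3*sin(x) + 3*x**2*cos(x)

Explanation: The coefficient 3 was incorrectly written as 5: the term 3*x**2*cos(x) was incorrectly written as 5*x**2*cos(x)
The later steps are derived from this incorrect expression, so the error originates in Step 2.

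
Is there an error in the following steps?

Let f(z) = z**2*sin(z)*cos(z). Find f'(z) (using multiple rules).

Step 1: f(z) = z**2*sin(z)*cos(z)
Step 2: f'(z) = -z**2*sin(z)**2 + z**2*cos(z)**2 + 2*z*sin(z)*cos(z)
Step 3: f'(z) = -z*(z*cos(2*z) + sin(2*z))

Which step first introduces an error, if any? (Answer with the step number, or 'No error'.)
Step 3

Step 3 is incorrect due to a sign flip.
The step shows: -z*(z*cos(2*z) + sin(2*z))
The correct value should be: z*(z*cos(2*z) + sin(2*z))

Explanation: The sign of the whole expression was flipped: the term z*(z*cos(2*z) + sin(2*z)) was incorrectly written as -z*(z*cos(2*z) + sin(2*z))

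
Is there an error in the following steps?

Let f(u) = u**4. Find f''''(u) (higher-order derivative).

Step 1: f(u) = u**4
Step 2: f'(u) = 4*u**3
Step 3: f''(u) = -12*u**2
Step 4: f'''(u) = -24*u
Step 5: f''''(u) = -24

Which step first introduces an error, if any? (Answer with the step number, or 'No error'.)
Step 3

Step 3 is incorrect due to a sign flip.
The step shows: -12*u**2
The correct value should be: 12*u**2

Explanation: The sign of the whole expression was flipped: the term 12*u**2 was incorrectly written as -12*u**2
The later steps are derived from this incorrect expression, so the error originates in Step 3.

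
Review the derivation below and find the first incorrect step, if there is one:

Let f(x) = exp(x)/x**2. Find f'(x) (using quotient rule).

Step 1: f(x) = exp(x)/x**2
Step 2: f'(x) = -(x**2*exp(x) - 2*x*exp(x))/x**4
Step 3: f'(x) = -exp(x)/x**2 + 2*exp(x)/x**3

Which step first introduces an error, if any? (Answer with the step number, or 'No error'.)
Step 2

Step 2 is incorrect due to a sign flip.
The step shows: -(x**2*exp(x) - 2*x*exp(x))/x**4
The correct value should be: (x**2*exp(x) - 2*x*exp(x))/x**4

Explanation: The sign of the whole expression was flipped: the term (x**2*exp(x) - 2*x*exp(x))/x**4 was incorrectly written as -(x**2*exp(x) - 2*x*exp(x))/x**4
The later steps are derived from this incorrect expression, so the error originates in Step 2.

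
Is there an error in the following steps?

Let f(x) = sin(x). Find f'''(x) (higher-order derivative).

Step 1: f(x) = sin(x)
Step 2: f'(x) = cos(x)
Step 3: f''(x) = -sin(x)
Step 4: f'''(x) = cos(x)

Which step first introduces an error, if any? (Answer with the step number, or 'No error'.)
Step 4

Step 4 is incorrect due to a sign flip.
The step shows: cos(x)
The correct value should be: -cos(x)

Explanation: The sign of the whole expression was flipped: the term -cos(x) was incorrectly written as cos(x)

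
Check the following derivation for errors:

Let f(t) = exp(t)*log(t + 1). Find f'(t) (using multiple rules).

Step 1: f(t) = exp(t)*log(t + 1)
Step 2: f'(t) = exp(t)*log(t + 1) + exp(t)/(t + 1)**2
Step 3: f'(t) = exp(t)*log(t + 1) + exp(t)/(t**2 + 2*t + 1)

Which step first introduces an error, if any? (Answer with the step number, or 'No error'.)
Step 2

Step 2 is incorrect due to a wrong exponent.
The step shows: exp(t)*log(t + 1) + exp(t)/(t + 1)**2
The correct value should be: exp(t)*log(t + 1) + exp(t)/(t + 1)

Explanation: The exponent -1 on t + 1 was incorrectly written as -2: the term exp(t)/(t + 1) was incorrectly written as exp(t)/(t + 1)**2
The later steps are derived from this incorrect expression, so the error originates in Step 2.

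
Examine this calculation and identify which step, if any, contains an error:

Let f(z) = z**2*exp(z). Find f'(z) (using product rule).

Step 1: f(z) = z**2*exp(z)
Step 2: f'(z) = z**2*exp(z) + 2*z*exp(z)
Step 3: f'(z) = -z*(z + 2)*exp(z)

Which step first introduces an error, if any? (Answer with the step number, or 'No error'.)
Step 3

Step 3 is incorrect due to a sign flip.
The step shows: -z*(z + 2)*exp(z)
The correct value should be: z*(z + 2)*exp(z)

Explanation: The sign of the whole expression was flipped: the term z*(z + 2)*exp(z) was incorrectly written as -z*(z + 2)*exp(z)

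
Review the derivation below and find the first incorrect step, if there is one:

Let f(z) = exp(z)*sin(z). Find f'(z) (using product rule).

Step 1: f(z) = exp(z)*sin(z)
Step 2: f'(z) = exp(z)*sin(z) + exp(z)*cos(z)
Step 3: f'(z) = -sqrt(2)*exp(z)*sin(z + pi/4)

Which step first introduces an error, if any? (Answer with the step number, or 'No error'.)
Step 3

Step 3 is incorrect due to a sign flip.
The step shows: -sqrt(2)*exp(z)*sin(z + pi/4)
The correct value should be: sqrt(2)*exp(z)*sin(z + pi/4)

Explanation: The sign of the whole expression was flipped: the term sqrt(2)*exp(z)*sin(z + pi/4) was incorrectly written as -sqrt(2)*exp(z)*sin(z + pi/4)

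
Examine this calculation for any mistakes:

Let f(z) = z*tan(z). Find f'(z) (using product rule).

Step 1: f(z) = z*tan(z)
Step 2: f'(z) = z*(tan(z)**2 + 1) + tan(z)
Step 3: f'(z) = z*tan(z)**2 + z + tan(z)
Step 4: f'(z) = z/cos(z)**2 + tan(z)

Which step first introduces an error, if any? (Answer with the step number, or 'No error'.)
No error

All steps in this derivation are correct.
The final answer f'(z) = z/cos(z)**2 + tan(z) is valid.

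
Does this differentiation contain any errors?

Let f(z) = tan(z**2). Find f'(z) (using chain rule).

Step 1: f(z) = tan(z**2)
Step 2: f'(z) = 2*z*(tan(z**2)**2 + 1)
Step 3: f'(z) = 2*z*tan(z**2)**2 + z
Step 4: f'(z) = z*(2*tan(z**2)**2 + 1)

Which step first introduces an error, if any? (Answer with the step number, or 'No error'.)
Step 3

Step 3 is incorrect due to a wrong coefficient.
The step shows: 2*z*tan(z**2)**2 + z
The correct value should be: 2*z*tan(z**2)**2 + 2*z

Explanation: The coefficient 2 was incorrectly written as 1: the term 2*z was incorrectly written as z
The later steps are derived from this incorrect expression, so the error originates in Step 3.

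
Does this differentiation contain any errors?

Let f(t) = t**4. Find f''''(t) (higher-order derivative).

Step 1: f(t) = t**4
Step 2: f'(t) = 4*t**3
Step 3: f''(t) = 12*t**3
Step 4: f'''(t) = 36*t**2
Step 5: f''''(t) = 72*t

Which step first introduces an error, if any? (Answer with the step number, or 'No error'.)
Step 3

Step 3 is incorrect due to a wrong exponent.
The step shows: 12*t**3
The correct value should be: 12*t**2

Explanation: The exponent 2 on t was incorrectly written as 3: the term 12*t**2 was incorrectly written as 12*t**3
The later steps are derived from this incorrect expression, so the error originates in Step 3.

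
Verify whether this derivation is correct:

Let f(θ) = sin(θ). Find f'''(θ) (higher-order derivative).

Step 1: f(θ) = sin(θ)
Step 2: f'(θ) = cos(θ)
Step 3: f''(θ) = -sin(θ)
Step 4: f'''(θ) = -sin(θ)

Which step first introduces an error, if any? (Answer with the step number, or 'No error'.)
Step 4

Step 4 is incorrect due to a wrong trig function.
The step shows: -sin(θ)
The correct value should be: -cos(θ)

Explanation: cos(θ) was incorrectly written as sin(θ): the term -cos(θ) was incorrectly written as -sin(θ)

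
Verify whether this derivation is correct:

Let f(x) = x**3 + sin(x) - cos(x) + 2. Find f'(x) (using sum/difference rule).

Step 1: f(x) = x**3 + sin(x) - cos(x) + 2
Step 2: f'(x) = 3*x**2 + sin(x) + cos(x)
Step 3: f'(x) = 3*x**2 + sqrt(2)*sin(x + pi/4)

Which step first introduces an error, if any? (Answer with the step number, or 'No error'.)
No error

All steps in this derivation are correct.
The final answer f'(x) = 3*x**2 + sqrt(2)*sin(x + pi/4) is valid.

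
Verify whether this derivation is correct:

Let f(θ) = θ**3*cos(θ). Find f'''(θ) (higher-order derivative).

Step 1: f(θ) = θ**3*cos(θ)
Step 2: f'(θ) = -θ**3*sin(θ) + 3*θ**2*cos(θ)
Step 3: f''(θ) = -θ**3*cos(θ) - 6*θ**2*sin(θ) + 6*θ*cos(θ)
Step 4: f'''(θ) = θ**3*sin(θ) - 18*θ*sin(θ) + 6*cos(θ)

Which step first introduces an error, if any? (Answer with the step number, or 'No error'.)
Step 4

Step 4 is incorrect due to a dropped term.
The step shows: θ**3*sin(θ) - 18*θ*sin(θ) + 6*cos(θ)
The correct value should be: θ**3*sin(θ) - 9*θ**2*cos(θ) - 18*θ*sin(θ) + 6*cos(θ)

Explanation: A term was dropped: the term -9*θ**2*cos(θ) was incorrectly omitted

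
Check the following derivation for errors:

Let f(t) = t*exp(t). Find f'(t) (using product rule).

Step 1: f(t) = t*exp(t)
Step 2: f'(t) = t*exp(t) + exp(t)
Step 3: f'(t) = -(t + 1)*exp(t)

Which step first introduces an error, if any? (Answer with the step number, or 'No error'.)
Step 3

Step 3 is incorrect due to a sign flip.
The step shows: -(t + 1)*exp(t)
The correct value should be: (t + 1)*exp(t)

Explanation: The sign of the whole expression was flipped: the term (t + 1)*exp(t) was incorrectly written as -(t + 1)*exp(t)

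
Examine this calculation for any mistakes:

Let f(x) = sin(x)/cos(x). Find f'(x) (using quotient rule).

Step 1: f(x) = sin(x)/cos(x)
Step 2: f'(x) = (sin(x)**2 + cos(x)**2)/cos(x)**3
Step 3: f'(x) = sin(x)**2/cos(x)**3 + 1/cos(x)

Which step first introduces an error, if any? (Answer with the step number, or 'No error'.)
Step 2

Step 2 is incorrect due to a wrong exponent.
The step shows: (sin(x)**2 + cos(x)**2)/cos(x)**3
The correct value should be: (sin(x)**2 + cos(x)**2)/cos(x)**2

Explanation: The exponent -2 on cos(x) was incorrectly written as -3: the term (sin(x)**2 + cos(x)**2)/cos(x)**2 was incorrectly written as (sin(x)**2 + cos(x)**2)/cos(x)**3
The later steps are derived from this incorrect expression, so the error originates in Step 2.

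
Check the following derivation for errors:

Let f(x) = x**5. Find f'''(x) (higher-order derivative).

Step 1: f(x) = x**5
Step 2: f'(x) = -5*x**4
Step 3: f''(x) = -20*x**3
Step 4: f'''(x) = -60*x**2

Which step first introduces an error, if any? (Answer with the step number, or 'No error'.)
Step 2

Step 2 is incorrect due to a sign flip.
The step shows: -5*x**4
The correct value should be: 5*x**4

Explanation: The sign of the whole expression was flipped: the term 5*x**4 was incorrectly written as -5*x**4
The later steps are derived from this incorrect expression, so the error originates in Step 2.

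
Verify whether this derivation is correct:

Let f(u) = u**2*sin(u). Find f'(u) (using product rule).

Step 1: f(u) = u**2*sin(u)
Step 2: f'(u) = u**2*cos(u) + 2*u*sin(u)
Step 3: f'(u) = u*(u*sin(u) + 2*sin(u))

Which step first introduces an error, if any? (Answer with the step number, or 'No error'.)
Step 3

Step 3 is incorrect due to a wrong trig function.
The step shows: u*(u*sin(u) + 2*sin(u))
The correct value should be: u*(u*cos(u) + 2*sin(u))

Explanation: cos(u) was incorrectly written as sin(u): the term u*(u*cos(u) + 2*sin(u)) was incorrectly written as u*(u*sin(u) + 2*sin(u))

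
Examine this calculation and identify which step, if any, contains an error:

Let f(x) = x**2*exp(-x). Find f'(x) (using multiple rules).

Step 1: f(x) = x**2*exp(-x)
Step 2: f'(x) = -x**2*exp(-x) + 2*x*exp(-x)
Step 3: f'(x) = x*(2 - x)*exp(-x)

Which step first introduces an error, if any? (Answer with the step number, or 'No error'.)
No error

All steps in this derivation are correct.
The final answer f'(x) = x*(2 - x)*exp(-x) is valid.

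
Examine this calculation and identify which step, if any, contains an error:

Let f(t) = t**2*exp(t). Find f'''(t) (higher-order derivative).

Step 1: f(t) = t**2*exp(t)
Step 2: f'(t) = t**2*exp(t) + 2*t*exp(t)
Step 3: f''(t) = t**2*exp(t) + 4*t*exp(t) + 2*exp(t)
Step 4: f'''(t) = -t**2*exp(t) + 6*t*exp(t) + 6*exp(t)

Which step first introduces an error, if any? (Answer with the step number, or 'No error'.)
Step 4

Step 4 is incorrect due to a sign flip.
The step shows: -t**2*exp(t) + 6*t*exp(t) + 6*exp(t)
The correct value should be: t**2*exp(t) + 6*t*exp(t) + 6*exp(t)

Explanation: The sign of one term was flipped: the term t**2*exp(t) was incorrectly written as -t**2*exp(t)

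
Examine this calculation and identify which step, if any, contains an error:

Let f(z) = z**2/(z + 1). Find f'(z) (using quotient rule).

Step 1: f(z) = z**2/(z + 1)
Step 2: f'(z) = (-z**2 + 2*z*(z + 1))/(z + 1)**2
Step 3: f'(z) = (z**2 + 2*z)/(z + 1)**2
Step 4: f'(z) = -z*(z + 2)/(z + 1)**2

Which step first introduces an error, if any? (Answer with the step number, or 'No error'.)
Step 4

Step 4 is incorrect due to a sign flip.
The step shows: -z*(z + 2)/(z + 1)**2
The correct value should be: z*(z + 2)/(z + 1)**2

Explanation: The sign of the whole expression was flipped: the term z*(z + 2)/(z + 1)**2 was incorrectly written as -z*(z + 2)/(z + 1)**2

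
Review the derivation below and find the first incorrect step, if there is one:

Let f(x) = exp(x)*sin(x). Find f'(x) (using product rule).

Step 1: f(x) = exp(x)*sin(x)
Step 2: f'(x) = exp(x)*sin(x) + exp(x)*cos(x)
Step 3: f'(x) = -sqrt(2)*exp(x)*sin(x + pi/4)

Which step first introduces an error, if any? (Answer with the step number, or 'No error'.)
Step 3

Step 3 is incorrect due to a sign flip.
The step shows: -sqrt(2)*exp(x)*sin(x + pi/4)
The correct value should be: sqrt(2)*exp(x)*sin(x + pi/4)

Explanation: The sign of the whole expression was flipped: the term sqrt(2)*exp(x)*sin(x + pi/4) was incorrectly written as -sqrt(2)*exp(x)*sin(x + pi/4)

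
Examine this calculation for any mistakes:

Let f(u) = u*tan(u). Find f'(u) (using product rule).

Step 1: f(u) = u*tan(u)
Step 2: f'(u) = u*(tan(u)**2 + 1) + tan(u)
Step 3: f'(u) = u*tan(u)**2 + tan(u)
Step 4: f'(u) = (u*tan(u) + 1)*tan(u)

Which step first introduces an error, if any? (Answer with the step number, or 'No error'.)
Step 3

Step 3 is incorrect due to a dropped term.
The step shows: u*tan(u)**2 + tan(u)
The correct value should be: u*tan(u)**2 + u + tan(u)

Explanation: A term was dropped: the term u was incorrectly omitted
The later steps are derived from this incorrect expression, so the error originates in Step 3.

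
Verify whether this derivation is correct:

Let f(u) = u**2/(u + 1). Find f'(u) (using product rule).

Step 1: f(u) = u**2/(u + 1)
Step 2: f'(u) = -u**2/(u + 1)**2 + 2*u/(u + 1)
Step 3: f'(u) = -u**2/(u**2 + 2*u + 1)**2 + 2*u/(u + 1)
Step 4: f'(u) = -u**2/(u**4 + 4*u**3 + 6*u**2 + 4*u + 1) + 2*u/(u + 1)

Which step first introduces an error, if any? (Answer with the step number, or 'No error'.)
Step 3

Step 3 is incorrect due to a wrong exponent.
The step shows: -u**2/(u**2 + 2*u + 1)**2 + 2*u/(u + 1)
The correct value should be: -u**2/(u**2 + 2*u + 1) + 2*u/(u + 1)

Explanation: The exponent -1 on u**2 + 2*u + 1 was incorrectly written as -2: the term -u**2/(u**2 + 2*u + 1) was incorrectly written as -u**2/(u**2 + 2*u + 1)**2
The later steps are derived from this incorrect expression, so the error originates in Step 3.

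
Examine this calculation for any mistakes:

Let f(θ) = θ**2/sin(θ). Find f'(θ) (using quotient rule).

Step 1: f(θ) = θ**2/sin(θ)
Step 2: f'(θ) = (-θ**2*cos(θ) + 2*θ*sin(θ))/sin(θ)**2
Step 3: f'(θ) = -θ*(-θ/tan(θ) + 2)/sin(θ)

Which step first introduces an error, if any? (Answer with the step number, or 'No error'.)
Step 3

Step 3 is incorrect due to a sign flip.
The step shows: -θ*(-θ/tan(θ) + 2)/sin(θ)
The correct value should be: θ*(-θ/tan(θ) + 2)/sin(θ)

Explanation: The sign of the whole expression was flipped: the term θ*(-θ/tan(θ) + 2)/sin(θ) was incorrectly written as -θ*(-θ/tan(θ) + 2)/sin(θ)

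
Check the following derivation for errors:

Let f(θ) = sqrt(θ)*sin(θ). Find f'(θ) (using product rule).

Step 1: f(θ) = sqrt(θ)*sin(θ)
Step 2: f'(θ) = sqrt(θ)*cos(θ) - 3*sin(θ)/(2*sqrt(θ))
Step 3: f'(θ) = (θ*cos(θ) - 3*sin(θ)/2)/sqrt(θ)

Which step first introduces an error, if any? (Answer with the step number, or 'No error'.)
Step 2

Step 2 is incorrect due to a wrong coefficient.
The step shows: sqrt(θ)*cos(θ) - 3*sin(θ)/(2*sqrt(θ))
The correct value should be: sqrt(θ)*cos(θ) + sin(θ)/(2*sqrt(θ))

Explanation: The coefficient 1/2 was incorrectly written as -3/2: the term sin(θ)/(2*sqrt(θ)) was incorrectly written as -3*sin(θ)/(2*sqrt(θ))
The later steps are derived from this incorrect expression, so the error originates in Step 2.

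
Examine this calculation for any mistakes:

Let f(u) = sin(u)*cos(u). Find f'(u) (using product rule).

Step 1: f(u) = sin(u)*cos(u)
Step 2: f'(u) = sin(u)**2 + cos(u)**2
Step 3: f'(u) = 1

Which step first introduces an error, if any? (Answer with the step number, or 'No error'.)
Step 2

Step 2 is incorrect due to a sign flip.
The step shows: sin(u)**2 + cos(u)**2
The correct value should be: -sin(u)**2 + cos(u)**2

Explanation: The sign of one term was flipped: the term -sin(u)**2 was incorrectly written as sin(u)**2
The later steps are derived from this incorrect expression, so the error originates in Step 2.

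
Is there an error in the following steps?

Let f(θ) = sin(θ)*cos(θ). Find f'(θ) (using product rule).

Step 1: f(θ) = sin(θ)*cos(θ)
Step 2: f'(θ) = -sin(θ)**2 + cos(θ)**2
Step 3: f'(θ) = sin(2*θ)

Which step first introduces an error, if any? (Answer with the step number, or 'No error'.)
Step 3

Step 3 is incorrect due to a wrong trig function.
The step shows: sin(2*θ)
The correct value should be: cos(2*θ)

Explanation: cos(2*θ) was incorrectly written as sin(2*θ): the term cos(2*θ) was incorrectly written as sin(2*θ)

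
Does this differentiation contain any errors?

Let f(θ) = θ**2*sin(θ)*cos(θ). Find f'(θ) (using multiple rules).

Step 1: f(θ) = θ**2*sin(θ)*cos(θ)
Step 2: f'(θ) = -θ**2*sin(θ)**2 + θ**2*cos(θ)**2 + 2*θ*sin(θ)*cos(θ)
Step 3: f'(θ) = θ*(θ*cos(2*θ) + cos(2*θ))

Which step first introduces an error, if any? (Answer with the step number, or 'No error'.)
Step 3

Step 3 is incorrect due to a wrong trig function.
The step shows: θ*(θ*cos(2*θ) + cos(2*θ))
The correct value should be: θ*(θ*cos(2*θ) + sin(2*θ))

Explanation: sin(2*θ) was incorrectly written as cos(2*θ): the term θ*(θ*cos(2*θ) + sin(2*θ)) was incorrectly written as θ*(θ*cos(2*θ) + cos(2*θ))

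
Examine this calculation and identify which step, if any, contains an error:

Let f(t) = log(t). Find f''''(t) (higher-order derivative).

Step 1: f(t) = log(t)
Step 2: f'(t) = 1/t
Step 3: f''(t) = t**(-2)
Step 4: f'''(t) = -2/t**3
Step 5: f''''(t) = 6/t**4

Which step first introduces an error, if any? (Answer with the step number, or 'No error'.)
Step 3

Step 3 is incorrect due to a sign flip.
The step shows: t**(-2)
The correct value should be: -1/t**2

Explanation: The sign of the whole expression was flipped: the term -1/t**2 was incorrectly written as t**(-2)
The later steps are derived from this incorrect expression, so the error originates in Step 3.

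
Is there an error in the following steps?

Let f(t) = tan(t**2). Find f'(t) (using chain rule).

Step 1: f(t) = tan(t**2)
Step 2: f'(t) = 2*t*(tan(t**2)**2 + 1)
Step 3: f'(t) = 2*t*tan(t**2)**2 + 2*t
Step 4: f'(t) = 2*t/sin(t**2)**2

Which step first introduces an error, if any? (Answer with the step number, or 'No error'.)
Step 4

Step 4 is incorrect due to a wrong trig function.
The step shows: 2*t/sin(t**2)**2
The correct value should be: 2*t/cos(t**2)**2

Explanation: cos(t**2) was incorrectly written as sin(t**2): the term 2*t/cos(t**2)**2 was incorrectly written as 2*t/sin(t**2)**2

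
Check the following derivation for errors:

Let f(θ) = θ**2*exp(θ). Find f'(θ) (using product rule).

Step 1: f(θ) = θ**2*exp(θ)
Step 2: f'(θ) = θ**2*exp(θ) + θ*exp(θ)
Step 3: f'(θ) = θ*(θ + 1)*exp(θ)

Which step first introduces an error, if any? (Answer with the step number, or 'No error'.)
Step 2

Step 2 is incorrect due to a wrong coefficient.
The step shows: θ**2*exp(θ) + θ*exp(θ)
The correct value should be: θ**2*exp(θ) + 2*θ*exp(θ)

Explanation: The coefficient 2 was incorrectly written as 1: the term 2*θ*exp(θ) was incorrectly written as θ*exp(θ)
The later steps are derived from this incorrect expression, so the error originates in Step 2.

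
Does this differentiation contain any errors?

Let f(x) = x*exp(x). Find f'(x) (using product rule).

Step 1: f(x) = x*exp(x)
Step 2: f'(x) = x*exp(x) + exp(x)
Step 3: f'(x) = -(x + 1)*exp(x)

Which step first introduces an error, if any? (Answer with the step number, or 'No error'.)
Step 3

Step 3 is incorrect due to a sign flip.
The step shows: -(x + 1)*exp(x)
The correct value should be: (x + 1)*exp(x)

Explanation: The sign of the whole expression was flipped: the term (x + 1)*exp(x) was incorrectly written as -(x + 1)*exp(x)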